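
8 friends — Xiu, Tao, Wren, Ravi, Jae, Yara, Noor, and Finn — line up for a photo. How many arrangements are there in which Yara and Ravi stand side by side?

10080

Glue Yara and Ravi into one block (2 internal orders), leaving 7 units to arrange in a row.
So the count is 2·(7)! = 10080.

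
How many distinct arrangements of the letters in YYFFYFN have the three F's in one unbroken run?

Treat the 3 copies of F as a single block. The multiset to arrange is then {FFF, N, Y, Y, Y}, 5 items in all.
That gives (5)!/(3!) = 20 arrangements.

20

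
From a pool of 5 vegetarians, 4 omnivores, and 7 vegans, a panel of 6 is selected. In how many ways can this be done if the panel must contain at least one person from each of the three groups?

6545

With no constraint there are C(16,6) = 8008 possible selections.
Subtract selections that omit an entire group: no vegetarians → C(11,6) = 462; no omnivores → C(12,6) = 924; no vegans → C(9,6) = 84.
Add back selections omitting two groups (i.e. drawn from a single group): C(5,6) + C(4,6) + C(7,6) = 7.
By inclusion–exclusion: 8008 − 1470 + 7 = 6545.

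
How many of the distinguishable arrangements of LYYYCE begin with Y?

With the first slot taken by Y, it remains to arrange the other 5 letters (LYYCE).
Those 5 letters have Y appearing twice, giving (5)!/(2!) = 60.

60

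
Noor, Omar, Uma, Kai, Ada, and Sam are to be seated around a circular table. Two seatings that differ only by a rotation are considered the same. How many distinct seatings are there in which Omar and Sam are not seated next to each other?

All circular seatings of 6 people number (5)! = 120.
Those with Omar next to Sam: fuse the pair into one unit and seat 5 units around a circle — 2·(4)! = 48.
Subtracting, 120 − 48 = 72.

72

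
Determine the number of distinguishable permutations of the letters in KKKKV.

The 5 letters of KKKKV have repeats: K appearing 4 times.
The number of distinct arrangements is 5!/(4!) = 120/24 = 5.

5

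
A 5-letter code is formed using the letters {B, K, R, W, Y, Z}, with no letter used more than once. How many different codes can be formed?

720

This is a permutation of 5 out of 6: P(6,5) = 6!/1!.
That product is 6 × 5 × 4 × 3 × 2 = 720.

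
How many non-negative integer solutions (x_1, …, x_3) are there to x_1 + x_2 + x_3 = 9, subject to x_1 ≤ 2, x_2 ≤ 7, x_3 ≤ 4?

12

By stars and bars, unrestricted non-negative solutions to x_1+…+x_3 = 9 number C(9+2,2) = 55.
Subtract solutions that violate a single cap (substitute x_i' = x_i − (cap_i+1)): x_1 ≥ 3 gives C(8,2) = 28; x_2 ≥ 8 gives C(3,2) = 3; x_3 ≥ 5 gives C(6,2) = 15. Together 46.
Add back pairs where two caps are both exceeded: 0 + 3 + 0 = 3.
By inclusion–exclusion the count is 55 − 46 + 3 = 12.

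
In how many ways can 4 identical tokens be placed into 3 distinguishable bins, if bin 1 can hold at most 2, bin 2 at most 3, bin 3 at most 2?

Without the upper bounds there are C(6,2) = 15 ways to split 4 among 3 bins.
Subtract solutions that violate a single cap (substitute x_i' = x_i − (cap_i+1)): x_1 ≥ 3 gives C(3,2) = 3; x_2 ≥ 4 gives C(2,2) = 1; x_3 ≥ 3 gives C(3,2) = 3. Together 7.
No two caps can be exceeded simultaneously, so the pair terms are all 0.
By inclusion–exclusion the count is 15 − 7 + 0 = 8.

8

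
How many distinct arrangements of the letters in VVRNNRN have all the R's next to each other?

60

Treat the 2 copies of R as a single block. The multiset to arrange is then {RR, N, N, N, V, V}, 6 items in all.
That gives (6)!/(3!·2!) = 60 arrangements.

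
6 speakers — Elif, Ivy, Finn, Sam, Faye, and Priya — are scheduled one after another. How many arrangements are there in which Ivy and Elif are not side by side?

480

There are 6! = 720 arrangements in all. If Ivy and Elif are adjacent, merging them into one block gives 2·(5)! = 240 arrangements.
Complementary counting: 720 − 240 = 480.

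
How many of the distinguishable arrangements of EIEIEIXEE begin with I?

168

With the first slot taken by I, it remains to arrange the other 8 letters (EEIEIXEE).
Those 8 letters have E appearing 5 times and I appearing twice, giving (8)!/(5!·2!) = 168.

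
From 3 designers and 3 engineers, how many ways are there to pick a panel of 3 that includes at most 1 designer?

Split by how many designers are chosen (0 through 1).
Sum: C(3,0)·C(3,3) + C(3,1)·C(3,2) = 1 + 9 = 10.

10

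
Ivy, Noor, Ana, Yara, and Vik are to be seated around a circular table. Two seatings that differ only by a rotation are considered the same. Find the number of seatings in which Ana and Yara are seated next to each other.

Treat {Ana, Yara} as one unit (2 internal orders) and seat the resulting 4 units around the table: (3)! circular arrangements.
So 2 × (3)! = 2 × 6 = 12.

12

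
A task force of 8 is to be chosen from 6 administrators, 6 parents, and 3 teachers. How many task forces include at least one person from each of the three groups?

Total 8-person selections from all 15: C(15,8) = 6435.
Selections missing a whole group: no administrators → C(9,8) = 9; no parents → C(9,8) = 9; no teachers → C(12,8) = 495.
Add back selections omitting two groups (i.e. drawn from a single group): C(6,8) + C(6,8) + C(3,8) = 0.
By inclusion–exclusion: 6435 − 513 + 0 = 5922.

5922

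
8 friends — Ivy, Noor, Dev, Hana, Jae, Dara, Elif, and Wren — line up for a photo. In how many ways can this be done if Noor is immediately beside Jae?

10080

Place the 6 others and the Noor-Jae pair as 7 objects in a line; the pair has 2 internal arrangements.
So the count is 2·(7)! = 10080.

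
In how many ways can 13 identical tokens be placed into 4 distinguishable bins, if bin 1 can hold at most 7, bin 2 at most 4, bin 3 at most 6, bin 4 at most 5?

151

By stars and bars, unrestricted non-negative solutions to x_1+…+x_4 = 13 number C(13+3,3) = 560.
Subtract solutions that violate a single cap (substitute x_i' = x_i − (cap_i+1)): x_1 ≥ 8 gives C(8,3) = 56; x_2 ≥ 5 gives C(11,3) = 165; x_3 ≥ 7 gives C(9,3) = 84; x_4 ≥ 6 gives C(10,3) = 120. Together 425.
Add back pairs where two caps are both exceeded: 1 + 0 + 0 + 4 + 10 + 1 = 16.
By inclusion–exclusion the count is 560 − 425 + 16 = 151.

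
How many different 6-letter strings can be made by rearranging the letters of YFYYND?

YFYYND has 6 letters with Y appearing 3 times.
The number of distinct arrangements is 6!/(3!) = 720/6 = 120.

120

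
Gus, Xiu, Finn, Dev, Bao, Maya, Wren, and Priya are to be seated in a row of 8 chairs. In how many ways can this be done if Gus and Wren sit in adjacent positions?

10080

Place the 6 others and the Gus-Wren pair as 7 objects in a line; the pair has 2 internal arrangements.
So the count is 2·(7)! = 10080.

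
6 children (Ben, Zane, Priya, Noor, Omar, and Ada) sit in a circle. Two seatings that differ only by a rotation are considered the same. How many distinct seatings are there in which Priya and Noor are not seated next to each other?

All circular seatings of 6 people number (5)! = 120.
Seatings with Priya beside Noor: treat them as a block with 2 internal orders, giving 2 × (4)! = 48.
Subtracting, 120 − 48 = 72.

72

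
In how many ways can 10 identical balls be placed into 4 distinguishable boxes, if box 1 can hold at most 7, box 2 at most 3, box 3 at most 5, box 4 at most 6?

Ignoring the caps, the number of non-negative solutions to x_1+…+x_4 = 10 is C(13,3) = 286.
Subtract solutions that violate a single cap (substitute x_i' = x_i − (cap_i+1)): x_1 ≥ 8 gives C(5,3) = 10; x_2 ≥ 4 gives C(9,3) = 84; x_3 ≥ 6 gives C(7,3) = 35; x_4 ≥ 7 gives C(6,3) = 20. Together 149.
Add back pairs where two caps are both exceeded: 0 + 0 + 0 + 1 + 0 + 0 = 1.
By inclusion–exclusion the count is 286 − 149 + 1 = 138.

138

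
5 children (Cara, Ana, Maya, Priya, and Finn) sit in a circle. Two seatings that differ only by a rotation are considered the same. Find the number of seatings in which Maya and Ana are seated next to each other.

Glue Maya and Ana into a block (2 internal orders). Seating 4 units around a circle gives (3)! arrangements.
So 2 × (3)! = 2 × 6 = 12.

12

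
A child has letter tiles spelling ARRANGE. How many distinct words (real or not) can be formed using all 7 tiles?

The 7 letters of ARRANGE have repeats: A appearing twice and R appearing twice.
The number of distinct arrangements is 7!/(2!·2!) = 5040/4 = 1260.

1260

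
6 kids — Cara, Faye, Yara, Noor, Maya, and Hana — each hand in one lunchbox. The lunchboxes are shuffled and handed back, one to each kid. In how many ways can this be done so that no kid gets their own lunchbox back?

265

Count assignments avoiding every fixed point. For any j of the 6 kids fixed to their own lunchbox, the other 6−j can be arranged in (6−j)! ways.
By inclusion–exclusion this is Σ_{j=0}^{6} (−1)^j C(6,j)·(6−j)!.
Computing: 720 − 720 + 360 − 120 + 30 − 6 + 1 = 265.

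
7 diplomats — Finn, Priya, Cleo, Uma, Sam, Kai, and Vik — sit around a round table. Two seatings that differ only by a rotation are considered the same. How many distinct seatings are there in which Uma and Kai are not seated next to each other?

480

All circular seatings of 7 people number (6)! = 720.
Seatings with Uma beside Kai: treat them as a block with 2 internal orders, giving 2 × (5)! = 240.
Subtracting, 720 − 240 = 480.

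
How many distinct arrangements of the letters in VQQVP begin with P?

Fix P in the first position and arrange the remaining 4 letters.
Those 4 letters have Q appearing twice and V appearing twice, giving (4)!/(2!·2!) = 6.

6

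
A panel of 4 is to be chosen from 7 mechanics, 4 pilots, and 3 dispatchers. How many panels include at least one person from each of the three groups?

Total 4-person selections from all 14: C(14,4) = 1001.
Selections missing a whole group: no mechanics → C(7,4) = 35; no pilots → C(10,4) = 210; no dispatchers → C(11,4) = 330.
Add back selections omitting two groups (i.e. drawn from a single group): C(7,4) + C(4,4) + C(3,4) = 36.
By inclusion–exclusion: 1001 − 575 + 36 = 462.

462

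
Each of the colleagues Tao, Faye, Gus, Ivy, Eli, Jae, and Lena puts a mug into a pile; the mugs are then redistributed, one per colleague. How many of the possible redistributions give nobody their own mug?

Let Aᵢ be the assignments in which colleague i gets their own mug. We want the size of the complement of A₁∪…∪A_7.
By inclusion–exclusion this is Σ_{j=0}^{7} (−1)^j C(7,j)·(7−j)!.
Computing: 5040 − 5040 + 2520 − 840 + 210 − 42 + 7 − 1 = 1854.

1854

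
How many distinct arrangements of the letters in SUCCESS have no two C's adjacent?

300

There are 7!/(3!·2!) = 420 arrangements of SUCCESS in total.
If the two C's are adjacent, glue them into one block, leaving 6 items to arrange: (6)!/(3!) = 120 ways.
Subtracting, 420 − 120 = 300 arrangements keep the C's apart.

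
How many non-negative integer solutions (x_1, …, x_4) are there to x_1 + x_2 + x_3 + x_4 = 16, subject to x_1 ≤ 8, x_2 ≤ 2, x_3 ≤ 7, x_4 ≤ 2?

By stars and bars, unrestricted non-negative solutions to x_1+…+x_4 = 16 number C(16+3,3) = 969.
Subtract solutions that violate a single cap (substitute x_i' = x_i − (cap_i+1)): x_1 ≥ 9 gives C(10,3) = 120; x_2 ≥ 3 gives C(16,3) = 560; x_3 ≥ 8 gives C(11,3) = 165; x_4 ≥ 3 gives C(16,3) = 560. Together 1405.
Add back pairs where two caps are both exceeded: 35 + 0 + 35 + 56 + 286 + 56 = 468.
Subtract triples: 0 + 4 + 0 + 10 = 14.
By inclusion–exclusion the count is 969 − 1405 + 468 − 14 = 18.

18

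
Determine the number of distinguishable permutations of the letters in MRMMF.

20

Letter multiplicities in MRMMF: F×1, M×3, R×1.
Dividing 5! = 120 by 3! = 6 for the repeated letters gives 20.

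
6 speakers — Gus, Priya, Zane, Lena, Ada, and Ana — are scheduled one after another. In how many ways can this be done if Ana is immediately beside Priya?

Treat {Ana, Priya} as a single unit. There are 5 units to order, and the pair itself can be ordered 2 ways.
That gives 2 × 5! = 2 × 120 = 240.

240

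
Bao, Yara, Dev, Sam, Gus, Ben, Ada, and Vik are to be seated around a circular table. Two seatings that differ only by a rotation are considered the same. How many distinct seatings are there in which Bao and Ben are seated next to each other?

Treat {Bao, Ben} as one unit (2 internal orders) and seat the resulting 7 units around the table: (6)! circular arrangements.
So 2 × (6)! = 2 × 720 = 1440.

1440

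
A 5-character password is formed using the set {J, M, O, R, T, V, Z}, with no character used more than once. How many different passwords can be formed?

2520

This is a permutation of 5 out of 7: P(7,5) = 7!/2!.
7 × 6 × 5 × 4 × 3 = 2520.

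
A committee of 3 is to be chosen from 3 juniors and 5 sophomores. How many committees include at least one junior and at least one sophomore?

45

Unrestricted: C(8,3) = 56 ways to pick any 3 of the 8.
Selections missing a whole group: no juniors → C(5,3) = 10; no sophomores → C(3,3) = 1.
Both groups omitted at once is impossible, so 56 − 11 = 45.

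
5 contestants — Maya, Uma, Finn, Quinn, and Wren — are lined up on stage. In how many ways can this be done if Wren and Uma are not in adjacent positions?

Of the 5! = 120 arrangements, those with Wren and Uma adjacent number 2 × 4! = 48 (treat the pair as a block with 2 internal orders).
Complementary counting: 120 − 48 = 72.

72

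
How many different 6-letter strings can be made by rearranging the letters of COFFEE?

Letter multiplicities in COFFEE: C×1, E×2, F×2, O×1.
The number of distinct arrangements is 6!/(2!·2!) = 720/4 = 180.

180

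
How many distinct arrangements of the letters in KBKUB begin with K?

12

With the first slot taken by K, it remains to arrange the other 4 letters (BKUB).
Those 4 letters have B appearing twice, giving (4)!/(2!) = 12.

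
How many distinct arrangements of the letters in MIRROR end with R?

With the last slot taken by R, it remains to arrange the other 5 letters (MIROR).
Those 5 letters have R appearing twice, giving (5)!/(2!) = 60.

60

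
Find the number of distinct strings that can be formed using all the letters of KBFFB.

The 5 letters of KBFFB have repeats: B appearing twice and F appearing twice.
The number of distinct arrangements is 5!/(2!·2!) = 120/4 = 30.

30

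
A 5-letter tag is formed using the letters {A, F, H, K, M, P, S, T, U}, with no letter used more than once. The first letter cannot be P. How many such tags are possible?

The first letter has 9−1 = 8 choices (anything except P).
The remaining 4 letters are filled from the other 8 symbols without repetition: 8 × 7 × 6 × 5 = 1680.
Total: 8 × 1680 = 13440.

13440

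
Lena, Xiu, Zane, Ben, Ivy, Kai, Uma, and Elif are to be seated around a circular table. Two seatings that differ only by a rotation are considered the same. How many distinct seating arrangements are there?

Seat Lena anywhere (absorbing the rotational symmetry), then permute the other 7: (7)! = 5040.

5040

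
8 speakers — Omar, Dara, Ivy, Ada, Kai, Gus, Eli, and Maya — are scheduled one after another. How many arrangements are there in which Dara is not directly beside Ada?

Of the 8! = 40320 arrangements, those with Dara and Ada adjacent number 2 × 7! = 10080 (treat the pair as a block with 2 internal orders).
Complementary counting: 40320 − 10080 = 30240.

30240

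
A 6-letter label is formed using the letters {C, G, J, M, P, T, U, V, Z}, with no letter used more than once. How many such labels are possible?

Choose and order 6 of the 9 symbols: the first letter has 9 options, the next 8, and so on down to 4.
That product is 9 × 8 × 7 × 6 × 5 × 4 = 60480.

60480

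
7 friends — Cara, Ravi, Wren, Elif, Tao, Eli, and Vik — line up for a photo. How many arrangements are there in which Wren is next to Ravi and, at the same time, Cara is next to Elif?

480

Treat {Wren,Ravi} as one block (2 orders) and {Cara,Elif} as another (2 orders).
That leaves 5 units to arrange: 2 × 2 × 5! = 4 × 120 = 480.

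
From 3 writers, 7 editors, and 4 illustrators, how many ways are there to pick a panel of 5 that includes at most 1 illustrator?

Split by how many illustrators are chosen (0 through 1).
Sum: C(4,0)·C(10,5) + C(4,1)·C(10,4) = 252 + 840 = 1092.

1092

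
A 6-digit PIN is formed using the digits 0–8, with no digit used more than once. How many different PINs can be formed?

This is a permutation of 6 out of 9: P(9,6) = 9!/3!.
That product is 9 × 8 × 7 × 6 × 5 × 4 = 60480.

60480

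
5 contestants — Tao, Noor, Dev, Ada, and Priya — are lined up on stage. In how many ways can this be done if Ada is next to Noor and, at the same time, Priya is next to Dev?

24

Treat {Ada,Noor} as one block (2 orders) and {Priya,Dev} as another (2 orders).
That leaves 3 units to arrange: 2 × 2 × 3! = 4 × 6 = 24.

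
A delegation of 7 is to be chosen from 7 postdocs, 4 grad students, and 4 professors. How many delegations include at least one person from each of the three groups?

5768

With no constraint there are C(15,7) = 6435 possible selections.
Selections missing a whole group: no postdocs → C(8,7) = 8; no grad students → C(11,7) = 330; no professors → C(11,7) = 330.
Add back selections omitting two groups (i.e. drawn from a single group): C(7,7) + C(4,7) + C(4,7) = 1.
By inclusion–exclusion: 6435 − 668 + 1 = 5768.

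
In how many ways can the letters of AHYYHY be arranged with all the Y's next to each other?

12

Treat the 3 copies of Y as a single block. The multiset to arrange is then {YYY, A, H, H}, 4 items in all.
That gives (4)!/(2!) = 12 arrangements.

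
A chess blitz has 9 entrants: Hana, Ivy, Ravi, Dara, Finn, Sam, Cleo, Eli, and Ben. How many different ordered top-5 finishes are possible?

15120

This is an ordered selection of 5 from 9: P(9,5).
That gives 9 × 8 × 7 × 6 × 5 = 15120.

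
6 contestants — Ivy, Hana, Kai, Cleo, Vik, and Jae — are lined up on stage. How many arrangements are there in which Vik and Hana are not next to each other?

480

There are 6! = 720 arrangements in all. If Vik and Hana are adjacent, merging them into one block gives 2·(5)! = 240 arrangements.
So 720 − 240 = 480 arrangements keep them apart.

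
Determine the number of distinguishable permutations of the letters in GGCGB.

Letter multiplicities in GGCGB: B×1, C×1, G×3.
The number of distinct arrangements is 5!/(3!) = 120/6 = 20.

20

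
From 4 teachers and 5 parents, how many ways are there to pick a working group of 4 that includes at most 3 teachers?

125

Split by how many teachers are chosen (0 through 3).
Sum: C(4,0)·C(5,4) + C(4,1)·C(5,3) + C(4,2)·C(5,2) + C(4,3)·C(5,1) = 5 + 40 + 60 + 20 = 125.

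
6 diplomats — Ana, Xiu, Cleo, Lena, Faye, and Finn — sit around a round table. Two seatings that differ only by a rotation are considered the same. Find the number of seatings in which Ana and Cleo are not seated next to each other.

72

All circular seatings of 6 people number (5)! = 120.
Seatings with Ana beside Cleo: treat them as a block with 2 internal orders, giving 2 × (4)! = 48.
Subtracting, 120 − 48 = 72.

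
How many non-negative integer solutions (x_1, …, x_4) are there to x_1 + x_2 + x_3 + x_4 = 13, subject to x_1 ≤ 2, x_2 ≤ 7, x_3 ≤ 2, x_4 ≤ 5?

18

Without the upper bounds there are C(16,3) = 560 ways to split 13 among 4 variables.
Subtract solutions that violate a single cap (substitute x_i' = x_i − (cap_i+1)): x_1 ≥ 3 gives C(13,3) = 286; x_2 ≥ 8 gives C(8,3) = 56; x_3 ≥ 3 gives C(13,3) = 286; x_4 ≥ 6 gives C(10,3) = 120. Together 748.
Add back pairs where two caps are both exceeded: 10 + 120 + 35 + 10 + 0 + 35 = 210.
Subtract triples: 0 + 0 + 4 + 0 = 4.
By inclusion–exclusion the count is 560 − 748 + 210 − 4 = 18.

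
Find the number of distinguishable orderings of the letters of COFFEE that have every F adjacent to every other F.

60

Treat the 2 copies of F as a single block. The multiset to arrange is then {FF, C, E, E, O}, 5 items in all.
That gives (5)!/(2!) = 60 arrangements.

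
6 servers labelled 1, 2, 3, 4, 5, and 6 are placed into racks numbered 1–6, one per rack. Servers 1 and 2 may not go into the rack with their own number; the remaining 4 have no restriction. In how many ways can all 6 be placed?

Let Aᵢ (for i ∈ {1, 2}) be the placements that put server i in its forbidden rack. Any j of these fix j positions, leaving (6−j)! ways to fill the rest, and there are C(2,j) ways to pick which j.
By inclusion–exclusion, the number of valid placements is Σ_{j=0}^{2} (−1)^j C(2,j)·(6−j)!.
Computing: 720 − 240 + 24 = 504.

504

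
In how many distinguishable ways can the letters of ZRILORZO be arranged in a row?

Letter multiplicities in ZRILORZO: I×1, L×1, O×2, R×2, Z×2.
The number of distinct arrangements is 8!/(2!·2!·2!) = 40320/8 = 5040.

5040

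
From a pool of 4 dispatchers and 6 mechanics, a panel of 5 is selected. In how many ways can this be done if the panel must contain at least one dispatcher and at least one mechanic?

246

Unrestricted: C(10,5) = 252 ways to pick any 5 of the 10.
Subtract selections that omit an entire group: no dispatchers → C(6,5) = 6; no mechanics → C(4,5) = 0.
Both groups omitted at once is impossible, so 252 − 6 = 246.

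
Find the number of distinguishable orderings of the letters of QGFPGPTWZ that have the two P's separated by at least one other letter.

70560

Total arrangements of QGFPGPTWZ: 9!/(2!·2!) = 90720.
Arrangements with the P's together: treat PP as one letter, giving (8)!/(2!) = 20160.
Subtracting, 90720 − 20160 = 70560 arrangements keep the P's apart.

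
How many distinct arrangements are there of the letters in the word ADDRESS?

1260

ADDRESS has 7 letters with D appearing twice and S appearing twice.
So there are 7! / (2!·2!) = 1260 distinguishable arrangements.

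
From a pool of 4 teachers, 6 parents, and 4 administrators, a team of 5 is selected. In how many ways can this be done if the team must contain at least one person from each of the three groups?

Total 5-person selections from all 14: C(14,5) = 2002.
Selections missing a whole group: no teachers → C(10,5) = 252; no parents → C(8,5) = 56; no administrators → C(10,5) = 252.
Add back selections omitting two groups (i.e. drawn from a single group): C(4,5) + C(6,5) + C(4,5) = 6.
By inclusion–exclusion: 2002 − 560 + 6 = 1448.

1448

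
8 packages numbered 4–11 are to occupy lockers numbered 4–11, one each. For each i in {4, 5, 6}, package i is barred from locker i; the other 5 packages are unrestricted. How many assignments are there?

Let Aᵢ (for i ∈ {4, 5, 6}) be the placements that put package i in its forbidden locker. Any j of these fix j positions, leaving (8−j)! ways to fill the rest, and there are C(3,j) ways to pick which j.
By inclusion–exclusion, the number of valid placements is Σ_{j=0}^{3} (−1)^j C(3,j)·(8−j)!.
Computing: 40320 − 15120 + 2160 − 120 = 27240.

27240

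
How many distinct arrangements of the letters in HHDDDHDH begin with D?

With the first slot taken by D, it remains to arrange the other 7 letters (HHDDHDH).
Those 7 letters have D appearing 3 times and H appearing 4 times, giving (7)!/(4!·3!) = 35.

35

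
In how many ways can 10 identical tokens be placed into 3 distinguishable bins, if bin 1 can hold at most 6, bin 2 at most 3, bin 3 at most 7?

Without the upper bounds there are C(12,2) = 66 ways to split 10 among 3 bins.
Subtract solutions that violate a single cap (substitute x_i' = x_i − (cap_i+1)): x_1 ≥ 7 gives C(5,2) = 10; x_2 ≥ 4 gives C(8,2) = 28; x_3 ≥ 8 gives C(4,2) = 6. Together 44.
No two caps can be exceeded simultaneously, so the pair terms are all 0.
By inclusion–exclusion the count is 66 − 44 + 0 = 22.

22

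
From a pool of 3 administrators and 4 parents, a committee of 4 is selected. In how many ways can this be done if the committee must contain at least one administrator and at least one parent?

Unrestricted: C(7,4) = 35 ways to pick any 4 of the 7.
Subtract selections that omit an entire group: no administrators → C(4,4) = 1; no parents → C(3,4) = 0.
Both groups omitted at once is impossible, so 35 − 1 = 34.

34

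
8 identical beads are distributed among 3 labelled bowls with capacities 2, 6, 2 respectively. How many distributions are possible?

By stars and bars, unrestricted non-negative solutions to x_1+…+x_3 = 8 number C(8+2,2) = 45.
Subtract solutions that violate a single cap (substitute x_i' = x_i − (cap_i+1)): x_1 ≥ 3 gives C(7,2) = 21; x_2 ≥ 7 gives C(3,2) = 3; x_3 ≥ 3 gives C(7,2) = 21. Together 45.
Add back pairs where two caps are both exceeded: 0 + 6 + 0 = 6.
By inclusion–exclusion the count is 45 − 45 + 6 = 6.

6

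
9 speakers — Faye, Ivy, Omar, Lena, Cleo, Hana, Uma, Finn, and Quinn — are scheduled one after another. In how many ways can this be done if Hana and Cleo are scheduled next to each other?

Glue Hana and Cleo into one block (2 internal orders), leaving 8 units to arrange in a row.
So the count is 2·(8)! = 80640.

80640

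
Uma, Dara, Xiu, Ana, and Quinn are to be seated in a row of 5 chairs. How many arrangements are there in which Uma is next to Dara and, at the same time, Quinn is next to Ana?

Treat {Uma,Dara} as one block (2 orders) and {Quinn,Ana} as another (2 orders).
That leaves 3 units to arrange: 2 × 2 × 3! = 4 × 6 = 24.

24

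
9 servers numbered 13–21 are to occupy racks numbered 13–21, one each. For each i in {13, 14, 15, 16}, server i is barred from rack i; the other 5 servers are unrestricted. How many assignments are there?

229080

Let Aᵢ (for 13 ≤ i ≤ 16) be the placements that put server i in its forbidden rack. Any j of these fix j positions, leaving (9−j)! ways to fill the rest, and there are C(4,j) ways to pick which j.
By inclusion–exclusion, the number of valid placements is Σ_{j=0}^{4} (−1)^j C(4,j)·(9−j)!.
Computing: 362880 − 161280 + 30240 − 2880 + 120 = 229080.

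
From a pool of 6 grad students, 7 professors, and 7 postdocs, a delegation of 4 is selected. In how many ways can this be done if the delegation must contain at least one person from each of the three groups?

2499

Unrestricted: C(20,4) = 4845 ways to pick any 4 of the 20.
Subtract selections that omit an entire group: no grad students → C(14,4) = 1001; no professors → C(13,4) = 715; no postdocs → C(13,4) = 715.
Add back selections omitting two groups (i.e. drawn from a single group): C(6,4) + C(7,4) + C(7,4) = 85.
By inclusion–exclusion: 4845 − 2431 + 85 = 2499.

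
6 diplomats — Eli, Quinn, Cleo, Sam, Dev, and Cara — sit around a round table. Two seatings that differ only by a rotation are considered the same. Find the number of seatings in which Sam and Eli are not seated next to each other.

Without the restriction there are (5)! = 120 seatings.
Those with Sam next to Eli: fuse the pair into one unit and seat 5 units around a circle — 2·(4)! = 48.
Subtracting, 120 − 48 = 72.

72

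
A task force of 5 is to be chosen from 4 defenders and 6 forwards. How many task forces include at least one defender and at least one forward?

246

With no constraint there are C(10,5) = 252 possible selections.
Selections missing a whole group: no defenders → C(6,5) = 6; no forwards → C(4,5) = 0.
Both groups omitted at once is impossible, so 252 − 6 = 246.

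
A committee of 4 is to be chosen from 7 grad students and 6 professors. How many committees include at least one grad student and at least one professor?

665

With no constraint there are C(13,4) = 715 possible selections.
Subtract selections that omit an entire group: no grad students → C(6,4) = 15; no professors → C(7,4) = 35.
Both groups omitted at once is impossible, so 715 − 50 = 665.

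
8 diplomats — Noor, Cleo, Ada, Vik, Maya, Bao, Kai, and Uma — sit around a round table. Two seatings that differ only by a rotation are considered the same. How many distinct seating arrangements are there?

5040

Fix one person's seat to break rotational symmetry; the remaining 7 people can be arranged in (7)! = 5040 ways.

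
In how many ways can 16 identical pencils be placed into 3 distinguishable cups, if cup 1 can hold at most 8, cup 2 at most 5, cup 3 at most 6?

10

By stars and bars, unrestricted non-negative solutions to x_1+…+x_3 = 16 number C(16+2,2) = 153.
Subtract solutions that violate a single cap (substitute x_i' = x_i − (cap_i+1)): x_1 ≥ 9 gives C(9,2) = 36; x_2 ≥ 6 gives C(12,2) = 66; x_3 ≥ 7 gives C(11,2) = 55. Together 157.
Add back pairs where two caps are both exceeded: 3 + 1 + 10 = 14.
By inclusion–exclusion the count is 153 − 157 + 14 = 10.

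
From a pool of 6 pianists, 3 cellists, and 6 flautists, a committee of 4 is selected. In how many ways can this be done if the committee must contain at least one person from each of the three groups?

With no constraint there are C(15,4) = 1365 possible selections.
Selections missing a whole group: no pianists → C(9,4) = 126; no cellists → C(12,4) = 495; no flautists → C(9,4) = 126.
Add back selections omitting two groups (i.e. drawn from a single group): C(6,4) + C(3,4) + C(6,4) = 30.
By inclusion–exclusion: 1365 − 747 + 30 = 648.

648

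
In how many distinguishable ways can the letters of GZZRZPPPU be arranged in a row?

Letter multiplicities in GZZRZPPPU: G×1, P×3, R×1, U×1, Z×3.
Dividing 9! = 362880 by 3!·3! = 36 for the repeated letters gives 10080.

10080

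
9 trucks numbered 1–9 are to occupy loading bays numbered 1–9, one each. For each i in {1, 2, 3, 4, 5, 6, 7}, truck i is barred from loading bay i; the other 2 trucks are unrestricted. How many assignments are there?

165016

Let Aᵢ (for 1 ≤ i ≤ 7) be the placements that put truck i in its forbidden loading bay. Any j of these fix j positions, leaving (9−j)! ways to fill the rest, and there are C(7,j) ways to pick which j.
By inclusion–exclusion, the number of valid placements is Σ_{j=0}^{7} (−1)^j C(7,j)·(9−j)!.
Computing: 362880 − 282240 + 105840 − 25200 + 4200 − 504 + 42 − 2 = 165016.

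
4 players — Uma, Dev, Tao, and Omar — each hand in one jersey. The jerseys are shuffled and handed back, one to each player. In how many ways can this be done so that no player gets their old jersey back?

9

Count assignments avoiding every fixed point. For any j of the 4 players fixed to their old jersey, the other 4−j can be arranged in (4−j)! ways.
By inclusion–exclusion this is Σ_{j=0}^{4} (−1)^j C(4,j)·(4−j)!.
Computing: 24 − 24 + 12 − 4 + 1 = 9.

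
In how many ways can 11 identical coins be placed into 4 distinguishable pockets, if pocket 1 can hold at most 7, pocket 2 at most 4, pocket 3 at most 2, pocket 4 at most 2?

By stars and bars, unrestricted non-negative solutions to x_1+…+x_4 = 11 number C(11+3,3) = 364.
Subtract solutions that violate a single cap (substitute x_i' = x_i − (cap_i+1)): x_1 ≥ 8 gives C(6,3) = 20; x_2 ≥ 5 gives C(9,3) = 84; x_3 ≥ 3 gives C(11,3) = 165; x_4 ≥ 3 gives C(11,3) = 165. Together 434.
Add back pairs where two caps are both exceeded: 0 + 1 + 1 + 20 + 20 + 56 = 98.
Subtract triples: 0 + 0 + 0 + 1 = 1.
By inclusion–exclusion the count is 364 − 434 + 98 − 1 = 27.

27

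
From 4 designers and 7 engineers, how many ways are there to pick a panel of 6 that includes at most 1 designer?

Split by how many designers are chosen (0 through 1).
Sum: C(4,0)·C(7,6) + C(4,1)·C(7,5) = 7 + 84 = 91.

91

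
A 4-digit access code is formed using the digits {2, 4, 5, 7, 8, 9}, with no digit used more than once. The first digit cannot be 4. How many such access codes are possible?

300

The first digit has 6−1 = 5 choices (anything except 4).
The remaining 3 digits are filled from the other 5 symbols without repetition: 5 × 4 × 3 = 60.
Total: 5 × 60 = 300.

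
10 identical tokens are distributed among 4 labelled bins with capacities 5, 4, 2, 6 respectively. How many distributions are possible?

Ignoring the caps, the number of non-negative solutions to x_1+…+x_4 = 10 is C(13,3) = 286.
Subtract solutions that violate a single cap (substitute x_i' = x_i − (cap_i+1)): x_1 ≥ 6 gives C(7,3) = 35; x_2 ≥ 5 gives C(8,3) = 56; x_3 ≥ 3 gives C(10,3) = 120; x_4 ≥ 7 gives C(6,3) = 20. Together 231.
Add back pairs where two caps are both exceeded: 0 + 4 + 0 + 10 + 0 + 1 = 15.
By inclusion–exclusion the count is 286 − 231 + 15 = 70.

70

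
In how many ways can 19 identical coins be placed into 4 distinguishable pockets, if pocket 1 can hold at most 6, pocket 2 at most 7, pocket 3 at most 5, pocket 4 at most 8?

By stars and bars, unrestricted non-negative solutions to x_1+…+x_4 = 19 number C(19+3,3) = 1540.
Subtract solutions that violate a single cap (substitute x_i' = x_i − (cap_i+1)): x_1 ≥ 7 gives C(15,3) = 455; x_2 ≥ 8 gives C(14,3) = 364; x_3 ≥ 6 gives C(16,3) = 560; x_4 ≥ 9 gives C(13,3) = 286. Together 1665.
Add back pairs where two caps are both exceeded: 35 + 84 + 20 + 56 + 10 + 35 = 240.
By inclusion–exclusion the count is 1540 − 1665 + 240 = 115.

115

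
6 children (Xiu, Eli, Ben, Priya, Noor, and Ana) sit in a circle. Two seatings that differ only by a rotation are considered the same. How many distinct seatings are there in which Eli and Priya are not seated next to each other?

Without the restriction there are (5)! = 120 seatings.
Seatings with Eli beside Priya: treat them as a block with 2 internal orders, giving 2 × (4)! = 48.
Subtracting, 120 − 48 = 72.

72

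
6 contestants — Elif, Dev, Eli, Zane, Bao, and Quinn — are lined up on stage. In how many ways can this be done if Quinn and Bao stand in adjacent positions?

240

Glue Quinn and Bao into one block (2 internal orders), leaving 5 units to arrange in a row.
That gives 2 × 5! = 2 × 120 = 240.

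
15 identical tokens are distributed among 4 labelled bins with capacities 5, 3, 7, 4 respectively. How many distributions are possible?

Ignoring the caps, the number of non-negative solutions to x_1+…+x_4 = 15 is C(18,3) = 816.
Subtract solutions that violate a single cap (substitute x_i' = x_i − (cap_i+1)): x_1 ≥ 6 gives C(12,3) = 220; x_2 ≥ 4 gives C(14,3) = 364; x_3 ≥ 8 gives C(10,3) = 120; x_4 ≥ 5 gives C(13,3) = 286. Together 990.
Add back pairs where two caps are both exceeded: 56 + 4 + 35 + 20 + 84 + 10 = 209.
Subtract triples: 0 + 1 + 0 + 0 = 1.
By inclusion–exclusion the count is 816 − 990 + 209 − 1 = 34.

34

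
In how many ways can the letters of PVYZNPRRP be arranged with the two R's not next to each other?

There are 9!/(3!·2!) = 30240 arrangements of PVYZNPRRP in total.
If the two R's are adjacent, glue them into one block, leaving 8 items to arrange: (8)!/(3!) = 6720 ways.
Subtracting, 30240 − 6720 = 23520 arrangements keep the R's apart.

23520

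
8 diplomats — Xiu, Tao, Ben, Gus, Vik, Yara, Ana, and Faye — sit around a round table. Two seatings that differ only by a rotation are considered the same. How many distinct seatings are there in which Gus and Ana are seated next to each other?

Treat {Gus, Ana} as one unit (2 internal orders) and seat the resulting 7 units around the table: (6)! circular arrangements.
So 2 × (6)! = 2 × 720 = 1440.

1440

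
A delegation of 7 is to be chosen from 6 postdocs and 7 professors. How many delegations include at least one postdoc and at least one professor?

1715

With no constraint there are C(13,7) = 1716 possible selections.
Selections missing a whole group: no postdocs → C(7,7) = 1; no professors → C(6,7) = 0.
Both groups omitted at once is impossible, so 1716 − 1 = 1715.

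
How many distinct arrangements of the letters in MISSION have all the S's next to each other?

360

Treat the 2 copies of S as a single block. The multiset to arrange is then {SS, I, I, M, N, O}, 6 items in all.
That gives (6)!/(2!) = 360 arrangements.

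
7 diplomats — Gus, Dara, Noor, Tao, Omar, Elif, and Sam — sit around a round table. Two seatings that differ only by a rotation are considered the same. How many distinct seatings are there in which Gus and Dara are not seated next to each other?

Without the restriction there are (6)! = 720 seatings.
Those with Gus next to Dara: fuse the pair into one unit and seat 6 units around a circle — 2·(5)! = 240.
Subtracting, 720 − 240 = 480.

480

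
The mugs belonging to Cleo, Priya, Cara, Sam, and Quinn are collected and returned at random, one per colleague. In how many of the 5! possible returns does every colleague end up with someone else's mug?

44

This is the derangement count D_5: permutations of 5 items with no fixed point.
By inclusion–exclusion this is Σ_{j=0}^{5} (−1)^j C(5,j)·(5−j)!.
Computing: 120 − 120 + 60 − 20 + 5 − 1 = 44.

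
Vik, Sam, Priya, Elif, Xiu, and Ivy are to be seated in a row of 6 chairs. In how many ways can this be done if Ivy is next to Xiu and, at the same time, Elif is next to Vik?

96

Treat {Ivy,Xiu} as one block (2 orders) and {Elif,Vik} as another (2 orders).
That leaves 4 units to arrange: 2 × 2 × 4! = 4 × 24 = 96.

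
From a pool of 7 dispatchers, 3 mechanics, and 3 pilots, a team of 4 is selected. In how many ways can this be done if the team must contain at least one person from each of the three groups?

With no constraint there are C(13,4) = 715 possible selections.
Subtract selections that omit an entire group: no dispatchers → C(6,4) = 15; no mechanics → C(10,4) = 210; no pilots → C(10,4) = 210.
Add back selections omitting two groups (i.e. drawn from a single group): C(7,4) + C(3,4) + C(3,4) = 35.
By inclusion–exclusion: 715 − 435 + 35 = 315.

315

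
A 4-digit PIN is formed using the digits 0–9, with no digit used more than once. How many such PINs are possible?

5040

This is a permutation of 4 out of 10: P(10,4) = 10!/6!.
That product is 10 × 9 × 8 × 7 = 5040.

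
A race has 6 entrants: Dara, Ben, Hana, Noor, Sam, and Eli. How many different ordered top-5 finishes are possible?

This is an ordered selection of 5 from 6: P(6,5).
That gives 6 × 5 × 4 × 3 × 2 = 720.

720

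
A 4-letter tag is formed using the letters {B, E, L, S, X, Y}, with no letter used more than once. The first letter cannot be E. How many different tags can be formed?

300

The first letter has 6−1 = 5 choices (anything except E).
The remaining 3 letters are filled from the other 5 symbols without repetition: 5 × 4 × 3 = 60.
Total: 5 × 60 = 300.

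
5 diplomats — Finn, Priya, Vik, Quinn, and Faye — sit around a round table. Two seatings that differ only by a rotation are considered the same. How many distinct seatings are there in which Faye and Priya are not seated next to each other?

All circular seatings of 5 people number (4)! = 24.
Those with Faye next to Priya: fuse the pair into one unit and seat 4 units around a circle — 2·(3)! = 12.
Subtracting, 24 − 12 = 12.

12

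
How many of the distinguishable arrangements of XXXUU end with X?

6

With the last slot taken by X, it remains to arrange the other 4 letters (XXUU).
Those 4 letters have U appearing twice and X appearing twice, giving (4)!/(2!·2!) = 6.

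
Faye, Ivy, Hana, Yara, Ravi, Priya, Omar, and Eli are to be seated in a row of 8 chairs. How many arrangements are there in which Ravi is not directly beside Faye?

30240

There are 8! = 40320 arrangements in all. If Ravi and Faye are adjacent, merging them into one block gives 2·(7)! = 10080 arrangements.
Complementary counting: 40320 − 10080 = 30240.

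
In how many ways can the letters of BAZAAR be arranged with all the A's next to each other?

Treat the 3 copies of A as a single block. The multiset to arrange is then {AAA, B, R, Z}, 4 items in all.
All 4 items are distinct, so there are (4)! = 24 arrangements.

24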